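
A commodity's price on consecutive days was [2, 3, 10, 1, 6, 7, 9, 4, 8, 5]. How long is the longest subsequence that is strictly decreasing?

4

Let dp[i] be the longest strictly decreasing subsequence ending at i:
i:      1  2  3  4  5  6  7  8  9 10
a[i]:   2  3 10  1  6  7  9  4  8  5
dp:     1  1  1  2  2  2  2  3  3  4
Maximum is 4.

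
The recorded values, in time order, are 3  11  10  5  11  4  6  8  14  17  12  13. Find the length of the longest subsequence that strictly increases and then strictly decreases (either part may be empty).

7

inc[i] = longest strictly increasing subsequence ending at i; dec[i] = longest strictly decreasing subsequence starting at i:
i:      1  2  3  4  5  6  7  8  9 10 11 12
a[i]:   3 11 10  5 11  4  6  8 14 17 12 13
inc:    1  2  2  2  3  2  3  4  5  6  5  6
dec:    1  4  3  2  2  1  1  1  2  2  1  1
Best peak at i=10 (value 17): inc=6, dec=2, length 6+2−1 = 7.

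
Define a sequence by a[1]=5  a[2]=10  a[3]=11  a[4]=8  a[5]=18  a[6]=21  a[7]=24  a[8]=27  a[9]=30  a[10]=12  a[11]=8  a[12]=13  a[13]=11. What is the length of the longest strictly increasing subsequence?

8

Track the smallest tail for each achievable length (strict):
5 → extends → [5]
10 → extends → [5, 10]
11 → extends → [5, 10, 11]
8 → replaces 10 → [5, 8, 11]
18 → extends → [5, 8, 11, 18]
21 → extends → [5, 8, 11, 18, 21]
24 → extends → [5, 8, 11, 18, 21, 24]
27 → extends → [5, 8, 11, 18, 21, 24, 27]
30 → extends → [5, 8, 11, 18, 21, 24, 27, 30]
12 → replaces 18 → [5, 8, 11, 12, 21, 24, 27, 30]
8 → already a tail → [5, 8, 11, 12, 21, 24, 27, 30]
13 → replaces 21 → [5, 8, 11, 12, 13, 24, 27, 30]
11 → already a tail → [5, 8, 11, 12, 13, 24, 27, 30]
Eight tails, so the longest strictly increasing subsequence has length 8 (e.g. 5, 10, 11, 18, 21, 24, 27, 30).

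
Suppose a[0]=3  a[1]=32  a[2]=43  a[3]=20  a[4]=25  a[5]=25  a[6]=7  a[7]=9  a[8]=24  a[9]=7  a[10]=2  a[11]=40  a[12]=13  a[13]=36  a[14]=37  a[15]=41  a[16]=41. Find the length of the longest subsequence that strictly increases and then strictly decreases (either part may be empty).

7

inc[i] = longest strictly increasing subsequence ending at i; dec[i] = longest strictly decreasing subsequence starting at i:
i:      0  1  2  3  4  5  6  7  8  9 10 11 12 13 14 15 16
a[i]:   3 32 43 20 25 25  7  9 24  7  2 40 13 36 37 41 41
inc:    1  2  3  2  3  3  2  3  4  2  1  5  4  5  6  7  7
dec:    2  5  5  4  4  4  2  3  3  2  1  2  1  1  1  1  1
Best peak at i=2 (value 43): inc=3, dec=5, length 3+5−1 = 7.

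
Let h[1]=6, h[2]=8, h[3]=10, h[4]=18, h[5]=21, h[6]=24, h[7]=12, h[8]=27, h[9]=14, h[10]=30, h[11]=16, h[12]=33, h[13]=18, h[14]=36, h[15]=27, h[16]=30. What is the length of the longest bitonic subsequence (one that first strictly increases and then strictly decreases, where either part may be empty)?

11

inc[i] = longest strictly increasing subsequence ending at i; dec[i] = longest strictly decreasing subsequence starting at i:
i:      1  2  3  4  5  6  7  8  9 10 11 12 13 14 15 16
h[i]:   6  8 10 18 21 24 12 27 14 30 16 33 18 36 27 30
inc:    1  2  3  4  5  6  4  7  5  8  6  9  7 10  8  9
dec:    1  1  1  2  2  2  1  2  1  2  1  2  1  2  1  1
Best peak at i=14 (value 36): inc=10, dec=2, length 10+2−1 = 11.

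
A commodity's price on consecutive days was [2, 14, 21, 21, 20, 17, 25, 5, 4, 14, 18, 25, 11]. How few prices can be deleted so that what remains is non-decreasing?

Fewest deletions = n − (longest non-decreasing subsequence).
Patience tails:
2 → extends → [2]
14 → extends → [2, 14]
21 → extends → [2, 14, 21]
21 → extends → [2, 14, 21, 21]
20 → replaces 21 → [2, 14, 20, 21]
17 → replaces 20 → [2, 14, 17, 21]
25 → extends → [2, 14, 17, 21, 25]
5 → replaces 14 → [2, 5, 17, 21, 25]
4 → replaces 5 → [2, 4, 17, 21, 25]
14 → replaces 17 → [2, 4, 14, 21, 25]
18 → replaces 21 → [2, 4, 14, 18, 25]
25 → extends → [2, 4, 14, 18, 25, 25]
11 → replaces 14 → [2, 4, 11, 18, 25, 25]
Longest non-decreasing subsequence has length 6, so deletions = 13 − 6 = 7.

7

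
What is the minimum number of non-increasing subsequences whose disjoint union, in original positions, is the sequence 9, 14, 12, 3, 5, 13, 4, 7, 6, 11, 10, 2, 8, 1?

4

Place each on the leftmost legal pile:
9 → new pile 1 (tops now [9])
14 → new pile 2 (tops now [9, 14])
12 → pile 2 (tops now [9, 12])
3 → pile 1 (tops now [3, 12])
5 → pile 2 (tops now [3, 5])
13 → new pile 3 (tops now [3, 5, 13])
4 → pile 2 (tops now [3, 4, 13])
7 → pile 3 (tops now [3, 4, 7])
6 → pile 3 (tops now [3, 4, 6])
11 → new pile 4 (tops now [3, 4, 6, 11])
10 → pile 4 (tops now [3, 4, 6, 10])
2 → pile 1 (tops now [2, 4, 6, 10])
8 → pile 4 (tops now [2, 4, 6, 8])
1 → pile 1 (tops now [1, 4, 6, 8])
Four piles.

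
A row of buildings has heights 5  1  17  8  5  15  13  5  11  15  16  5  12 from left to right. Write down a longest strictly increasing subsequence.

5, 8, 13, 15, 16

Patience tails give the LIS length; then backtrack through the dp parents:
5 → extends → [5]
1 → replaces 5 → [1]
17 → extends → [1, 17]
8 → replaces 17 → [1, 8]
5 → replaces 8 → [1, 5]
15 → extends → [1, 5, 15]
13 → replaces 15 → [1, 5, 13]
5 → already a tail → [1, 5, 13]
11 → replaces 13 → [1, 5, 11]
15 → extends → [1, 5, 11, 15]
16 → extends → [1, 5, 11, 15, 16]
5 → already a tail → [1, 5, 11, 15, 16]
12 → replaces 15 → [1, 5, 11, 12, 16]
Length 5; one witness is 5, 8, 13, 15, 16.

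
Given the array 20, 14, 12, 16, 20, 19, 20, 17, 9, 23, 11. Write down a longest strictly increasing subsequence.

Patience tails give the LIS length; then backtrack through the dp parents:
20 → extends → [20]
14 → replaces 20 → [14]
12 → replaces 14 → [12]
16 → extends → [12, 16]
20 → extends → [12, 16, 20]
19 → replaces 20 → [12, 16, 19]
20 → extends → [12, 16, 19, 20]
17 → replaces 19 → [12, 16, 17, 20]
9 → replaces 12 → [9, 16, 17, 20]
23 → extends → [9, 16, 17, 20, 23]
11 → replaces 16 → [9, 11, 17, 20, 23]
Length 5; one witness is 14, 16, 19, 20, 23.

14, 16, 19, 20, 23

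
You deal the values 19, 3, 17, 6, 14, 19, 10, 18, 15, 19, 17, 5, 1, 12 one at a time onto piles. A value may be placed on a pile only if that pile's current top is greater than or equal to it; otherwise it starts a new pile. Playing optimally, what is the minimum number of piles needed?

Place each on the leftmost legal pile:
19 → new pile 1 (tops now [19])
3 → pile 1 (tops now [3])
17 → new pile 2 (tops now [3, 17])
6 → pile 2 (tops now [3, 6])
14 → new pile 3 (tops now [3, 6, 14])
19 → new pile 4 (tops now [3, 6, 14, 19])
10 → pile 3 (tops now [3, 6, 10, 19])
18 → pile 4 (tops now [3, 6, 10, 18])
15 → pile 4 (tops now [3, 6, 10, 15])
19 → new pile 5 (tops now [3, 6, 10, 15, 19])
17 → pile 5 (tops now [3, 6, 10, 15, 17])
5 → pile 2 (tops now [3, 5, 10, 15, 17])
1 → pile 1 (tops now [1, 5, 10, 15, 17])
12 → pile 4 (tops now [1, 5, 10, 12, 17])
Five piles.

5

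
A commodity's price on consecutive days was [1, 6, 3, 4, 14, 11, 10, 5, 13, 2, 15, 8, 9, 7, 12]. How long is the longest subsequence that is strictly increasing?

Track the smallest tail for each achievable length (strict):
1 → extends → [1]
6 → extends → [1, 6]
3 → replaces 6 → [1, 3]
4 → extends → [1, 3, 4]
14 → extends → [1, 3, 4, 14]
11 → replaces 14 → [1, 3, 4, 11]
10 → replaces 11 → [1, 3, 4, 10]
5 → replaces 10 → [1, 3, 4, 5]
13 → extends → [1, 3, 4, 5, 13]
2 → replaces 3 → [1, 2, 4, 5, 13]
15 → extends → [1, 2, 4, 5, 13, 15]
8 → replaces 13 → [1, 2, 4, 5, 8, 15]
9 → replaces 15 → [1, 2, 4, 5, 8, 9]
7 → replaces 8 → [1, 2, 4, 5, 7, 9]
12 → extends → [1, 2, 4, 5, 7, 9, 12]
Seven tails, so the longest strictly increasing subsequence has length 7 (e.g. 1, 3, 4, 5, 8, 9, 12).

7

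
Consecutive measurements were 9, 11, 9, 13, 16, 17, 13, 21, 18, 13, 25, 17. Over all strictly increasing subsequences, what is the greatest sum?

112

Let S[i] be the best sum of a strictly increasing subsequence ending at i:
i:       1   2   3   4   5   6   7   8   9  10  11  12
a[i]:    9  11   9  13  16  17  13  21  18  13  25  17
S:       9  20   9  33  49  66  33  87  84  33 112  66
Maximum is 112 (e.g. 9 + 11 + 13 + 16 + 17 + 21 + 25).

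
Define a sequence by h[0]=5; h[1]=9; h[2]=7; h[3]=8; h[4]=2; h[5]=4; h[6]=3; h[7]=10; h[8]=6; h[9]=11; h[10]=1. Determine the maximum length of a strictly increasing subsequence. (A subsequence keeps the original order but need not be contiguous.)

5

Track the smallest tail for each achievable length (strict):
5 → extends → [5]
9 → extends → [5, 9]
7 → replaces 9 → [5, 7]
8 → extends → [5, 7, 8]
2 → replaces 5 → [2, 7, 8]
4 → replaces 7 → [2, 4, 8]
3 → replaces 4 → [2, 3, 8]
10 → extends → [2, 3, 8, 10]
6 → replaces 8 → [2, 3, 6, 10]
11 → extends → [2, 3, 6, 10, 11]
1 → replaces 2 → [1, 3, 6, 10, 11]
Five tails, so the longest strictly increasing subsequence has length 5 (e.g. 5, 7, 8, 10, 11).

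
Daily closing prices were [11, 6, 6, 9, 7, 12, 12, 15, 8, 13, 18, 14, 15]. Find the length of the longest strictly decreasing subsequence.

3

Let dp[i] be the longest strictly decreasing subsequence ending at i:
i:      1  2  3  4  5  6  7  8  9 10 11 12 13
a[i]:  11  6  6  9  7 12 12 15  8 13 18 14 15
dp:     1  2  2  2  3  1  1  1  3  2  1  2  2
Maximum is 3.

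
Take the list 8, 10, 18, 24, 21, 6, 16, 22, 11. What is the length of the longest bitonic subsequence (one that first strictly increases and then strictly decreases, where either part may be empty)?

inc[i] = longest strictly increasing subsequence ending at i; dec[i] = longest strictly decreasing subsequence starting at i:
i:      1  2  3  4  5  6  7  8  9
a[i]:   8 10 18 24 21  6 16 22 11
inc:    1  2  3  4  4  1  3  5  3
dec:    2  2  3  4  3  1  2  2  1
Best peak at i=4 (value 24): inc=4, dec=4, length 4+4−1 = 7.

7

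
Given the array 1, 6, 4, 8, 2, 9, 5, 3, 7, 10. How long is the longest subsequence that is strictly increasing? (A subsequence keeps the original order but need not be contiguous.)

5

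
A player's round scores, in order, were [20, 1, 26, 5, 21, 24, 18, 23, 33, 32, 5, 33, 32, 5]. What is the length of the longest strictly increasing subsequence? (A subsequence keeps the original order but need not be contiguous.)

Let dp[i] be the length of the longest such subsequence ending at index i:
i:      1  2  3  4  5  6  7  8  9 10 11 12 13 14
a[i]:  20  1 26  5 21 24 18 23 33 32  5 33 32  5
dp:     1  1  2  2  3  4  3  4  5  5  2  6  5  2
Maximum dp value is 6.

6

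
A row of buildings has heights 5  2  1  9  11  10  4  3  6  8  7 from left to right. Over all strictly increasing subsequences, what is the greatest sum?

25

Let S[i] be the best sum of a strictly increasing subsequence ending at i:
i:      1  2  3  4  5  6  7  8  9 10 11
a[i]:   5  2  1  9 11 10  4  3  6  8  7
S:      5  2  1 14 25 24  6  5 12 20 19
Maximum is 25 (e.g. 5 + 9 + 11).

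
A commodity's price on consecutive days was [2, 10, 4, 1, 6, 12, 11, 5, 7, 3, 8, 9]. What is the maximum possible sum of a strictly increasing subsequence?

36

Let S[i] be the best sum of a strictly increasing subsequence ending at i:
i:      1  2  3  4  5  6  7  8  9 10 11 12
a[i]:   2 10  4  1  6 12 11  5  7  3  8  9
S:      2 12  6  1 12 24 23 11 19  5 27 36
Maximum is 36 (e.g. 2 + 4 + 6 + 7 + 8 + 9).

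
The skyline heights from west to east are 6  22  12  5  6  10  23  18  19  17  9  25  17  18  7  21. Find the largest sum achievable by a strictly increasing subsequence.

83

Let S[i] be the best sum of a strictly increasing subsequence ending at i:
i:      1  2  3  4  5  6  7  8  9 10 11 12 13 14 15 16
a[i]:   6 22 12  5  6 10 23 18 19 17  9 25 17 18  7 21
S:      6 28 18  5 11 21 51 39 58 38 20 83 38 56 18 79
Maximum is 83 (e.g. 5 + 6 + 10 + 18 + 19 + 25).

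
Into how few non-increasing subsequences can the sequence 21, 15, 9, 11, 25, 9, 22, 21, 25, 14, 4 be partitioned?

4

The minimum number of non-increasing subsequences covering a sequence equals the length of its longest strictly increasing subsequence.
LIS length is 4 (e.g. 9, 11, 22, 25), so 4 piles are needed.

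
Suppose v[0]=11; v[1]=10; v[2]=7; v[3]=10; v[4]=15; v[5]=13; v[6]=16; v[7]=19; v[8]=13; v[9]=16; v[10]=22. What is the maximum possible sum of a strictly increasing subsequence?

89

Let S[i] be the best sum of a strictly increasing subsequence ending at i:
i:      0  1  2  3  4  5  6  7  8  9 10
v[i]:  11 10  7 10 15 13 16 19 13 16 22
S:     11 10  7 17 32 30 48 67 30 48 89
Maximum is 89 (e.g. 7 + 10 + 15 + 16 + 19 + 22).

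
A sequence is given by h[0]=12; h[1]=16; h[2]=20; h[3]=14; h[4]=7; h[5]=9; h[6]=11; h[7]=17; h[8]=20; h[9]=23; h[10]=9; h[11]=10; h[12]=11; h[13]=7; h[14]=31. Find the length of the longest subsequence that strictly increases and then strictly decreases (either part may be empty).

8

inc[i] = longest strictly increasing subsequence ending at i; dec[i] = longest strictly decreasing subsequence starting at i:
i:      0  1  2  3  4  5  6  7  8  9 10 11 12 13 14
h[i]:  12 16 20 14  7  9 11 17 20 23  9 10 11  7 31
inc:    1  2  3  2  1  2  3  4  5  6  2  3  4  1  7
dec:    4  5  5  4  1  2  3  3  3  3  2  2  2  1  1
Best peak at i=9 (value 23): inc=6, dec=3, length 6+3−1 = 8.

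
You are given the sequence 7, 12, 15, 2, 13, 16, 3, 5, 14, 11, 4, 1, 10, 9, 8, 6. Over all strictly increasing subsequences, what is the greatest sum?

50

Let S[i] be the best sum of a strictly increasing subsequence ending at i:
i:      1  2  3  4  5  6  7  8  9 10 11 12 13 14 15 16
a[i]:   7 12 15  2 13 16  3  5 14 11  4  1 10  9  8  6
S:      7 19 34  2 32 50  5 10 46 21  9  1 20 19 18 16
Maximum is 50 (e.g. 7 + 12 + 15 + 16).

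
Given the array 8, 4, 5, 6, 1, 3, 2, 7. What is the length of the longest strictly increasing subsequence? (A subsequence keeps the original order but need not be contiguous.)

4

Let dp[i] be the length of the longest such subsequence ending at index i:
i:     1 2 3 4 5 6 7 8
a[i]:  8 4 5 6 1 3 2 7
dp:    1 1 2 3 1 2 2 4
Maximum dp value is 4.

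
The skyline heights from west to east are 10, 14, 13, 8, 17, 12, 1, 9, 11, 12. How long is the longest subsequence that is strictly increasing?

Let dp[i] be the length of the longest such subsequence ending at index i:
i:      1  2  3  4  5  6  7  8  9 10
a[i]:  10 14 13  8 17 12  1  9 11 12
dp:     1  2  2  1  3  2  1  2  3  4
Maximum dp value is 4.

4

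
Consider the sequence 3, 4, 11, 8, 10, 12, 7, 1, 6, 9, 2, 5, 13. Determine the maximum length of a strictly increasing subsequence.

Track the smallest tail for each achievable length (strict):
3 → extends → [3]
4 → extends → [3, 4]
11 → extends → [3, 4, 11]
8 → replaces 11 → [3, 4, 8]
10 → extends → [3, 4, 8, 10]
12 → extends → [3, 4, 8, 10, 12]
7 → replaces 8 → [3, 4, 7, 10, 12]
1 → replaces 3 → [1, 4, 7, 10, 12]
6 → replaces 7 → [1, 4, 6, 10, 12]
9 → replaces 10 → [1, 4, 6, 9, 12]
2 → replaces 4 → [1, 2, 6, 9, 12]
5 → replaces 6 → [1, 2, 5, 9, 12]
13 → extends → [1, 2, 5, 9, 12, 13]
Six tails, so the longest strictly increasing subsequence has length 6 (e.g. 3, 4, 8, 10, 12, 13).

6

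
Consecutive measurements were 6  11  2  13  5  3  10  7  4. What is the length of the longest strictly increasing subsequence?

Track the smallest tail for each achievable length (strict):
6 → extends → [6]
11 → extends → [6, 11]
2 → replaces 6 → [2, 11]
13 → extends → [2, 11, 13]
5 → replaces 11 → [2, 5, 13]
3 → replaces 5 → [2, 3, 13]
10 → replaces 13 → [2, 3, 10]
7 → replaces 10 → [2, 3, 7]
4 → replaces 7 → [2, 3, 4]
Three tails, so the longest strictly increasing subsequence has length 3 (e.g. 6, 11, 13).

3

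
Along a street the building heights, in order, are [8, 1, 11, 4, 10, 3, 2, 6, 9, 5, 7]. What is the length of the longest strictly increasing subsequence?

4

Track the smallest tail for each achievable length (strict):
8 → extends → [8]
1 → replaces 8 → [1]
11 → extends → [1, 11]
4 → replaces 11 → [1, 4]
10 → extends → [1, 4, 10]
3 → replaces 4 → [1, 3, 10]
2 → replaces 3 → [1, 2, 10]
6 → replaces 10 → [1, 2, 6]
9 → extends → [1, 2, 6, 9]
5 → replaces 6 → [1, 2, 5, 9]
7 → replaces 9 → [1, 2, 5, 7]
Four tails, so the longest strictly increasing subsequence has length 4 (e.g. 1, 4, 6, 9).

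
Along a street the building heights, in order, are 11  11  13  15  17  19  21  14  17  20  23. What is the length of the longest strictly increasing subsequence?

7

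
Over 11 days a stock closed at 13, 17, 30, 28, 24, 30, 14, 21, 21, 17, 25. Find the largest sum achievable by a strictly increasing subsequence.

88

Let S[i] be the best sum of a strictly increasing subsequence ending at i:
i:      1  2  3  4  5  6  7  8  9 10 11
a[i]:  13 17 30 28 24 30 14 21 21 17 25
S:     13 30 60 58 54 88 27 51 51 44 79
Maximum is 88 (e.g. 13 + 17 + 28 + 30).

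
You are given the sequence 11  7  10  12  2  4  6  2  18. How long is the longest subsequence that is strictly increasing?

4

Let dp[i] be the length of the longest such subsequence ending at index i:
i:      1  2  3  4  5  6  7  8  9
a[i]:  11  7 10 12  2  4  6  2 18
dp:     1  1  2  3  1  2  3  1  4
Maximum dp value is 4.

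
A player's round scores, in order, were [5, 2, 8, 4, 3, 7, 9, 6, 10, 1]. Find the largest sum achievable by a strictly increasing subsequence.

Let S[i] be the best sum of a strictly increasing subsequence ending at i:
i:      1  2  3  4  5  6  7  8  9 10
a[i]:   5  2  8  4  3  7  9  6 10  1
S:      5  2 13  6  5 13 22 12 32  1
Maximum is 32 (e.g. 2 + 4 + 7 + 9 + 10).

32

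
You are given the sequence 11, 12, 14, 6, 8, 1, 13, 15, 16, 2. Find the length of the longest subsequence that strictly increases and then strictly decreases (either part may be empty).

inc[i] = longest strictly increasing subsequence ending at i; dec[i] = longest strictly decreasing subsequence starting at i:
i:      1  2  3  4  5  6  7  8  9 10
a[i]:  11 12 14  6  8  1 13 15 16  2
inc:    1  2  3  1  2  1  3  4  5  2
dec:    3  3  3  2  2  1  2  2  2  1
Best peak at i=9 (value 16): inc=5, dec=2, length 5+2−1 = 6.

6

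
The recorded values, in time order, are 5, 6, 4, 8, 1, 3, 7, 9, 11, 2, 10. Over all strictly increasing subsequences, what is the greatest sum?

Let S[i] be the best sum of a strictly increasing subsequence ending at i:
i:      1  2  3  4  5  6  7  8  9 10 11
a[i]:   5  6  4  8  1  3  7  9 11  2 10
S:      5 11  4 19  1  4 18 28 39  3 38
Maximum is 39 (e.g. 5 + 6 + 8 + 9 + 11).

39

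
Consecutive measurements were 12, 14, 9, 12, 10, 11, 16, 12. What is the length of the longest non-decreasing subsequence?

4

Track the smallest tail for each achievable length (allowing ties):
12 → extends → [12]
14 → extends → [12, 14]
9 → replaces 12 → [9, 14]
12 → replaces 14 → [9, 12]
10 → replaces 12 → [9, 10]
11 → extends → [9, 10, 11]
16 → extends → [9, 10, 11, 16]
12 → replaces 16 → [9, 10, 11, 12]
Four tails, so the longest non-decreasing subsequence has length 4 (e.g. 9, 10, 11, 16).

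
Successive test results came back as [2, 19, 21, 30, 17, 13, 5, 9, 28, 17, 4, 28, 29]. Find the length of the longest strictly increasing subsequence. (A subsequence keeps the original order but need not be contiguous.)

6

Track the smallest tail for each achievable length (strict):
2 → extends → [2]
19 → extends → [2, 19]
21 → extends → [2, 19, 21]
30 → extends → [2, 19, 21, 30]
17 → replaces 19 → [2, 17, 21, 30]
13 → replaces 17 → [2, 13, 21, 30]
5 → replaces 13 → [2, 5, 21, 30]
9 → replaces 21 → [2, 5, 9, 30]
28 → replaces 30 → [2, 5, 9, 28]
17 → replaces 28 → [2, 5, 9, 17]
4 → replaces 5 → [2, 4, 9, 17]
28 → extends → [2, 4, 9, 17, 28]
29 → extends → [2, 4, 9, 17, 28, 29]
Six tails, so the longest strictly increasing subsequence has length 6 (e.g. 2, 5, 9, 17, 28, 29).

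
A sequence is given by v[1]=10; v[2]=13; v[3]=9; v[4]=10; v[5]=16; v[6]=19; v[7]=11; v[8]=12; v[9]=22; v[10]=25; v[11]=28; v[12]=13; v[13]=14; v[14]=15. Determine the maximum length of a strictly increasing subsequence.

7

Track the smallest tail for each achievable length (strict):
10 → extends → [10]
13 → extends → [10, 13]
9 → replaces 10 → [9, 13]
10 → replaces 13 → [9, 10]
16 → extends → [9, 10, 16]
19 → extends → [9, 10, 16, 19]
11 → replaces 16 → [9, 10, 11, 19]
12 → replaces 19 → [9, 10, 11, 12]
22 → extends → [9, 10, 11, 12, 22]
25 → extends → [9, 10, 11, 12, 22, 25]
28 → extends → [9, 10, 11, 12, 22, 25, 28]
13 → replaces 22 → [9, 10, 11, 12, 13, 25, 28]
14 → replaces 25 → [9, 10, 11, 12, 13, 14, 28]
15 → replaces 28 → [9, 10, 11, 12, 13, 14, 15]
Seven tails, so the longest strictly increasing subsequence has length 7 (e.g. 10, 13, 16, 19, 22, 25, 28).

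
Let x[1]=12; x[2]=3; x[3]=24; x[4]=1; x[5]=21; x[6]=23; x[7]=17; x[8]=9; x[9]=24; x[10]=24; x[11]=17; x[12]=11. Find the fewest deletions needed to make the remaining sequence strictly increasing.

8

Fewest deletions = n − (longest strictly increasing subsequence).
Patience tails:
12 → extends → [12]
3 → replaces 12 → [3]
24 → extends → [3, 24]
1 → replaces 3 → [1, 24]
21 → replaces 24 → [1, 21]
23 → extends → [1, 21, 23]
17 → replaces 21 → [1, 17, 23]
9 → replaces 17 → [1, 9, 23]
24 → extends → [1, 9, 23, 24]
24 → already a tail → [1, 9, 23, 24]
17 → replaces 23 → [1, 9, 17, 24]
11 → replaces 17 → [1, 9, 11, 24]
Longest strictly increasing subsequence has length 4, so deletions = 12 − 4 = 8.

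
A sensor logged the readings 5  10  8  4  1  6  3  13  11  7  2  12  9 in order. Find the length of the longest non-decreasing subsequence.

4

Track the smallest tail for each achievable length (allowing ties):
5 → extends → [5]
10 → extends → [5, 10]
8 → replaces 10 → [5, 8]
4 → replaces 5 → [4, 8]
1 → replaces 4 → [1, 8]
6 → replaces 8 → [1, 6]
3 → replaces 6 → [1, 3]
13 → extends → [1, 3, 13]
11 → replaces 13 → [1, 3, 11]
7 → replaces 11 → [1, 3, 7]
2 → replaces 3 → [1, 2, 7]
12 → extends → [1, 2, 7, 12]
9 → replaces 12 → [1, 2, 7, 9]
Four tails, so the longest non-decreasing subsequence has length 4 (e.g. 5, 10, 11, 12).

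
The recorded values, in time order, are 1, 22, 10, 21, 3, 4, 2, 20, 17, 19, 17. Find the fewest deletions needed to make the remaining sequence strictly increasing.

Fewest deletions = n − (longest strictly increasing subsequence).
i:      1  2  3  4  5  6  7  8  9 10 11
a[i]:   1 22 10 21  3  4  2 20 17 19 17
dp:     1  2  2  3  2  3  2  4  4  5  4
max dp = 5, so deletions = 11 − 5 = 6.

6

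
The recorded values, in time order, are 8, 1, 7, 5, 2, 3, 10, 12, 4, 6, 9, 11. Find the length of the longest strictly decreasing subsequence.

Negate each value so 'decreasing' becomes 'increasing', then run patience tails on the negated sequence:
-8 → extends → [-8]
-1 → extends → [-8, -1]
-7 → replaces -1 → [-8, -7]
-5 → extends → [-8, -7, -5]
-2 → extends → [-8, -7, -5, -2]
-3 → replaces -2 → [-8, -7, -5, -3]
-10 → replaces -8 → [-10, -7, -5, -3]
-12 → replaces -10 → [-12, -7, -5, -3]
-4 → replaces -3 → [-12, -7, -5, -4]
-6 → replaces -5 → [-12, -7, -6, -4]
-9 → replaces -7 → [-12, -9, -6, -4]
-11 → replaces -9 → [-12, -11, -6, -4]
Four tails, so the longest strictly decreasing subsequence of the original has length 4.

4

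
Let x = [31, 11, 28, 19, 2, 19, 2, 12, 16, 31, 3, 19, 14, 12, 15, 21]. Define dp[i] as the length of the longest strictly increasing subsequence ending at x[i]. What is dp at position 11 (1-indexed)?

dp[i] = 1 + max{dp[j] : j<i, x[j]<x[i]} (or 1 if no such j):
i:      1  2  3  4  5  6  7  8  9 10 11 12 13 14 15 16
x[i]:  31 11 28 19  2 19  2 12 16 31  3 19 14 12 15 21
dp:     1  1  2  2  1  2  1  2  3  4  2  4  3  3  4  5
At index 11 the value is 2.

2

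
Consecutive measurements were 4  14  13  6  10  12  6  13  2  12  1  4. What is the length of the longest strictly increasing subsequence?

5

Let dp[i] be the length of the longest such subsequence ending at index i:
i:      1  2  3  4  5  6  7  8  9 10 11 12
a[i]:   4 14 13  6 10 12  6 13  2 12  1  4
dp:     1  2  2  2  3  4  2  5  1  4  1  2
Maximum dp value is 5.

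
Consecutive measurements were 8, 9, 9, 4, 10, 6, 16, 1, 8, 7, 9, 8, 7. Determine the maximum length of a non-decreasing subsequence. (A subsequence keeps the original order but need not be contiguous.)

5

Track the smallest tail for each achievable length (allowing ties):
8 → extends → [8]
9 → extends → [8, 9]
9 → extends → [8, 9, 9]
4 → replaces 8 → [4, 9, 9]
10 → extends → [4, 9, 9, 10]
6 → replaces 9 → [4, 6, 9, 10]
16 → extends → [4, 6, 9, 10, 16]
1 → replaces 4 → [1, 6, 9, 10, 16]
8 → replaces 9 → [1, 6, 8, 10, 16]
7 → replaces 8 → [1, 6, 7, 10, 16]
9 → replaces 10 → [1, 6, 7, 9, 16]
8 → replaces 9 → [1, 6, 7, 8, 16]
7 → replaces 8 → [1, 6, 7, 7, 16]
Five tails, so the longest non-decreasing subsequence has length 5 (e.g. 8, 9, 9, 10, 16).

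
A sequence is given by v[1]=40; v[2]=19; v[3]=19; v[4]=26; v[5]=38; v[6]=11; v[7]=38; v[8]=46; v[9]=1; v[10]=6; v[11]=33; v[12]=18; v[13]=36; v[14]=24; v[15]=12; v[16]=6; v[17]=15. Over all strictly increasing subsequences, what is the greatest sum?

Let S[i] be the best sum of a strictly increasing subsequence ending at i:
i:       1   2   3   4   5   6   7   8   9  10  11  12  13  14  15  16  17
v[i]:   40  19  19  26  38  11  38  46   1   6  33  18  36  24  12   6  15
S:      40  19  19  45  83  11  83 129   1   7  78  29 114  53  23   7  38
Maximum is 129 (e.g. 19 + 26 + 38 + 46).

129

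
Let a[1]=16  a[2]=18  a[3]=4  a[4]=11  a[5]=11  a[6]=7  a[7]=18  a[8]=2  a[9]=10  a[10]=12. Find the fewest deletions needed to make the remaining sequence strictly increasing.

Fewest deletions = n − (longest strictly increasing subsequence).
Patience tails:
16 → extends → [16]
18 → extends → [16, 18]
4 → replaces 16 → [4, 18]
11 → replaces 18 → [4, 11]
11 → already a tail → [4, 11]
7 → replaces 11 → [4, 7]
18 → extends → [4, 7, 18]
2 → replaces 4 → [2, 7, 18]
10 → replaces 18 → [2, 7, 10]
12 → extends → [2, 7, 10, 12]
Longest strictly increasing subsequence has length 4, so deletions = 10 − 4 = 6.

6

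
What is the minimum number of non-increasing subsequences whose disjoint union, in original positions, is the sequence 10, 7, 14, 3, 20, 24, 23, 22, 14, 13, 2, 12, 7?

4

Place each on the leftmost legal pile:
10 → new pile 1 (tops now [10])
7 → pile 1 (tops now [7])
14 → new pile 2 (tops now [7, 14])
3 → pile 1 (tops now [3, 14])
20 → new pile 3 (tops now [3, 14, 20])
24 → new pile 4 (tops now [3, 14, 20, 24])
23 → pile 4 (tops now [3, 14, 20, 23])
22 → pile 4 (tops now [3, 14, 20, 22])
14 → pile 2 (tops now [3, 14, 20, 22])
13 → pile 2 (tops now [3, 13, 20, 22])
2 → pile 1 (tops now [2, 13, 20, 22])
12 → pile 2 (tops now [2, 12, 20, 22])
7 → pile 2 (tops now [2, 7, 20, 22])
Four piles.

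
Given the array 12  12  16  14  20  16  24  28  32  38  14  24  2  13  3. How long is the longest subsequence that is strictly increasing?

7

Track the smallest tail for each achievable length (strict):
12 → extends → [12]
12 → already a tail → [12]
16 → extends → [12, 16]
14 → replaces 16 → [12, 14]
20 → extends → [12, 14, 20]
16 → replaces 20 → [12, 14, 16]
24 → extends → [12, 14, 16, 24]
28 → extends → [12, 14, 16, 24, 28]
32 → extends → [12, 14, 16, 24, 28, 32]
38 → extends → [12, 14, 16, 24, 28, 32, 38]
14 → already a tail → [12, 14, 16, 24, 28, 32, 38]
24 → already a tail → [12, 14, 16, 24, 28, 32, 38]
2 → replaces 12 → [2, 14, 16, 24, 28, 32, 38]
13 → replaces 14 → [2, 13, 16, 24, 28, 32, 38]
3 → replaces 13 → [2, 3, 16, 24, 28, 32, 38]
Seven tails, so the longest strictly increasing subsequence has length 7 (e.g. 12, 16, 20, 24, 28, 32, 38).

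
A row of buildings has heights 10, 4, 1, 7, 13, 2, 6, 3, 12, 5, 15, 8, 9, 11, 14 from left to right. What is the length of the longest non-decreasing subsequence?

Track the smallest tail for each achievable length (allowing ties):
10 → extends → [10]
4 → replaces 10 → [4]
1 → replaces 4 → [1]
7 → extends → [1, 7]
13 → extends → [1, 7, 13]
2 → replaces 7 → [1, 2, 13]
6 → replaces 13 → [1, 2, 6]
3 → replaces 6 → [1, 2, 3]
12 → extends → [1, 2, 3, 12]
5 → replaces 12 → [1, 2, 3, 5]
15 → extends → [1, 2, 3, 5, 15]
8 → replaces 15 → [1, 2, 3, 5, 8]
9 → extends → [1, 2, 3, 5, 8, 9]
11 → extends → [1, 2, 3, 5, 8, 9, 11]
14 → extends → [1, 2, 3, 5, 8, 9, 11, 14]
Eight tails, so the longest non-decreasing subsequence has length 8 (e.g. 1, 2, 3, 5, 8, 9, 11, 14).

8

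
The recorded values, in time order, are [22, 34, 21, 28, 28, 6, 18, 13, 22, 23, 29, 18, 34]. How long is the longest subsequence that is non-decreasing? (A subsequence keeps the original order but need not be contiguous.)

6

Track the smallest tail for each achievable length (allowing ties):
22 → extends → [22]
34 → extends → [22, 34]
21 → replaces 22 → [21, 34]
28 → replaces 34 → [21, 28]
28 → extends → [21, 28, 28]
6 → replaces 21 → [6, 28, 28]
18 → replaces 28 → [6, 18, 28]
13 → replaces 18 → [6, 13, 28]
22 → replaces 28 → [6, 13, 22]
23 → extends → [6, 13, 22, 23]
29 → extends → [6, 13, 22, 23, 29]
18 → replaces 22 → [6, 13, 18, 23, 29]
34 → extends → [6, 13, 18, 23, 29, 34]
Six tails, so the longest non-decreasing subsequence has length 6 (e.g. 6, 18, 22, 23, 29, 34).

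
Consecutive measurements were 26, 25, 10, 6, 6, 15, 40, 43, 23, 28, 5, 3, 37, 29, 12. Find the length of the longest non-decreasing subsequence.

Track the smallest tail for each achievable length (allowing ties):
26 → extends → [26]
25 → replaces 26 → [25]
10 → replaces 25 → [10]
6 → replaces 10 → [6]
6 → extends → [6, 6]
15 → extends → [6, 6, 15]
40 → extends → [6, 6, 15, 40]
43 → extends → [6, 6, 15, 40, 43]
23 → replaces 40 → [6, 6, 15, 23, 43]
28 → replaces 43 → [6, 6, 15, 23, 28]
5 → replaces 6 → [5, 6, 15, 23, 28]
3 → replaces 5 → [3, 6, 15, 23, 28]
37 → extends → [3, 6, 15, 23, 28, 37]
29 → replaces 37 → [3, 6, 15, 23, 28, 29]
12 → replaces 15 → [3, 6, 12, 23, 28, 29]
Six tails, so the longest non-decreasing subsequence has length 6 (e.g. 6, 6, 15, 23, 28, 37).

6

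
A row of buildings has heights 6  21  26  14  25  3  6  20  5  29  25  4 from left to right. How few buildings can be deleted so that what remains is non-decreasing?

8

Fewest deletions = n − (longest non-decreasing subsequence).
Patience tails:
6 → extends → [6]
21 → extends → [6, 21]
26 → extends → [6, 21, 26]
14 → replaces 21 → [6, 14, 26]
25 → replaces 26 → [6, 14, 25]
3 → replaces 6 → [3, 14, 25]
6 → replaces 14 → [3, 6, 25]
20 → replaces 25 → [3, 6, 20]
5 → replaces 6 → [3, 5, 20]
29 → extends → [3, 5, 20, 29]
25 → replaces 29 → [3, 5, 20, 25]
4 → replaces 5 → [3, 4, 20, 25]
Longest non-decreasing subsequence has length 4, so deletions = 12 − 4 = 8.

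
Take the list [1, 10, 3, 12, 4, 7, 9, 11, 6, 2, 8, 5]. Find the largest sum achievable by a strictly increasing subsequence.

35

Let S[i] be the best sum of a strictly increasing subsequence ending at i:
i:      1  2  3  4  5  6  7  8  9 10 11 12
a[i]:   1 10  3 12  4  7  9 11  6  2  8  5
S:      1 11  4 23  8 15 24 35 14  3 23 13
Maximum is 35 (e.g. 1 + 3 + 4 + 7 + 9 + 11).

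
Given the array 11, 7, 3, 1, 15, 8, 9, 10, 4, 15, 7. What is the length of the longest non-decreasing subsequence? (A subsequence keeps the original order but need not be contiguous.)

Track the smallest tail for each achievable length (allowing ties):
11 → extends → [11]
7 → replaces 11 → [7]
3 → replaces 7 → [3]
1 → replaces 3 → [1]
15 → extends → [1, 15]
8 → replaces 15 → [1, 8]
9 → extends → [1, 8, 9]
10 → extends → [1, 8, 9, 10]
4 → replaces 8 → [1, 4, 9, 10]
15 → extends → [1, 4, 9, 10, 15]
7 → replaces 9 → [1, 4, 7, 10, 15]
Five tails, so the longest non-decreasing subsequence has length 5 (e.g. 7, 8, 9, 10, 15).

5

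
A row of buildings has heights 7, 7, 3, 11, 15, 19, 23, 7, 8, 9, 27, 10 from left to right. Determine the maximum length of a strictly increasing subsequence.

6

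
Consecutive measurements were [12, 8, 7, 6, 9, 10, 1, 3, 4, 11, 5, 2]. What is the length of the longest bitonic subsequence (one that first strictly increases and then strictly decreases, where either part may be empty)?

inc[i] = longest strictly increasing subsequence ending at i; dec[i] = longest strictly decreasing subsequence starting at i:
i:      1  2  3  4  5  6  7  8  9 10 11 12
a[i]:  12  8  7  6  9 10  1  3  4 11  5  2
inc:    1  1  1  1  2  3  1  2  3  4  4  2
dec:    6  5  4  3  3  3  1  2  2  3  2  1
Best peak at i=1 (value 12): inc=1, dec=6, length 1+6−1 = 6.

6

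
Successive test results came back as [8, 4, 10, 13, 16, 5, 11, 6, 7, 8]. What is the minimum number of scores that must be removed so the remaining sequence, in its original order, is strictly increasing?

Fewest deletions = n − (longest strictly increasing subsequence).
i:      1  2  3  4  5  6  7  8  9 10
a[i]:   8  4 10 13 16  5 11  6  7  8
dp:     1  1  2  3  4  2  3  3  4  5
max dp = 5, so deletions = 10 − 5 = 5.

5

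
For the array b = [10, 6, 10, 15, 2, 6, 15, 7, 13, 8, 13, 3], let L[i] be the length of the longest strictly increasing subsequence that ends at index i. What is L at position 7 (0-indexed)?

3

dp[i] = 1 + max{dp[j] : j<i, b[j]<b[i]} (or 1 if no such j):
i:      0  1  2  3  4  5  6  7  8  9 10 11
b[i]:  10  6 10 15  2  6 15  7 13  8 13  3
dp:     1  1  2  3  1  2  3  3  4  4  5  2
At index 7 the value is 3.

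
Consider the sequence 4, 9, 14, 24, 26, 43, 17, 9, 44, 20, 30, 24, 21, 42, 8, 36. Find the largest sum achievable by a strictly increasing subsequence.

Let S[i] be the best sum of a strictly increasing subsequence ending at i:
i:       1   2   3   4   5   6   7   8   9  10  11  12  13  14  15  16
a[i]:    4   9  14  24  26  43  17   9  44  20  30  24  21  42   8  36
S:       4  13  27  51  77 120  44  13 164  64 107  88  85 149  12 143
Maximum is 164 (e.g. 4 + 9 + 14 + 24 + 26 + 43 + 44).

164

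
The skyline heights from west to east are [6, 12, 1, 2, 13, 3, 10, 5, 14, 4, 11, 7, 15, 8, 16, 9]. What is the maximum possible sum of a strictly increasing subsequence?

Let S[i] be the best sum of a strictly increasing subsequence ending at i:
i:      1  2  3  4  5  6  7  8  9 10 11 12 13 14 15 16
a[i]:   6 12  1  2 13  3 10  5 14  4 11  7 15  8 16  9
S:      6 18  1  3 31  6 16 11 45 10 27 18 60 26 76 35
Maximum is 76 (e.g. 6 + 12 + 13 + 14 + 15 + 16).

76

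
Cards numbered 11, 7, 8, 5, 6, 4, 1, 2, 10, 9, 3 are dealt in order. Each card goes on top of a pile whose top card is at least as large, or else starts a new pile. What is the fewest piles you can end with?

The minimum number of non-increasing subsequences covering a sequence equals the length of its longest strictly increasing subsequence.
LIS length is 3 (e.g. 7, 8, 10), so 3 piles are needed.

3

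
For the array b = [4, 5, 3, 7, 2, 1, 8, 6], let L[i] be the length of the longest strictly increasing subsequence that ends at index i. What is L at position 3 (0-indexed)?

3

dp[i] = 1 + max{dp[j] : j<i, b[j]<b[i]} (or 1 if no such j):
i:     0 1 2 3 4 5 6 7
b[i]:  4 5 3 7 2 1 8 6
dp:    1 2 1 3 1 1 4 3
At index 3 the value is 3.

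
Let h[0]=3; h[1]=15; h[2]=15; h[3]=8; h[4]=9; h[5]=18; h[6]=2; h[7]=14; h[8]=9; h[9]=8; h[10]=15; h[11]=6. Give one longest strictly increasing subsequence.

3, 8, 9, 14, 15

Patience tails give the LIS length; then backtrack through the dp parents:
3 → extends → [3]
15 → extends → [3, 15]
15 → already a tail → [3, 15]
8 → replaces 15 → [3, 8]
9 → extends → [3, 8, 9]
18 → extends → [3, 8, 9, 18]
2 → replaces 3 → [2, 8, 9, 18]
14 → replaces 18 → [2, 8, 9, 14]
9 → already a tail → [2, 8, 9, 14]
8 → already a tail → [2, 8, 9, 14]
15 → extends → [2, 8, 9, 14, 15]
6 → replaces 8 → [2, 6, 9, 14, 15]
Length 5; one witness is 3, 8, 9, 14, 15.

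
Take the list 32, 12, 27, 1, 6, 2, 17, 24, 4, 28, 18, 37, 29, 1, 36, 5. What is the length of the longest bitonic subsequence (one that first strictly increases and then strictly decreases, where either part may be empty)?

inc[i] = longest strictly increasing subsequence ending at i; dec[i] = longest strictly decreasing subsequence starting at i:
i:      1  2  3  4  5  6  7  8  9 10 11 12 13 14 15 16
a[i]:  32 12 27  1  6  2 17 24  4 28 18 37 29  1 36  5
inc:    1  1  2  1  2  2  3  4  3  5  4  6  6  1  7  4
dec:    5  4  4  1  3  2  3  3  2  3  2  3  2  1  2  1
Best peak at i=12 (value 37): inc=6, dec=3, length 6+3−1 = 8.

8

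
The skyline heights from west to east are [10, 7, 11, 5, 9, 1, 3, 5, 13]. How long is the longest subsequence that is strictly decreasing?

4

Negate each value so 'decreasing' becomes 'increasing', then run patience tails on the negated sequence:
-10 → extends → [-10]
-7 → extends → [-10, -7]
-11 → replaces -10 → [-11, -7]
-5 → extends → [-11, -7, -5]
-9 → replaces -7 → [-11, -9, -5]
-1 → extends → [-11, -9, -5, -1]
-3 → replaces -1 → [-11, -9, -5, -3]
-5 → already a tail → [-11, -9, -5, -3]
-13 → replaces -11 → [-13, -9, -5, -3]
Four tails, so the longest strictly decreasing subsequence of the original has length 4.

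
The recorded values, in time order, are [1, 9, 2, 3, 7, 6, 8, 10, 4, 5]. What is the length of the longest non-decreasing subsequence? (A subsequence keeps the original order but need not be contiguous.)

Track the smallest tail for each achievable length (allowing ties):
1 → extends → [1]
9 → extends → [1, 9]
2 → replaces 9 → [1, 2]
3 → extends → [1, 2, 3]
7 → extends → [1, 2, 3, 7]
6 → replaces 7 → [1, 2, 3, 6]
8 → extends → [1, 2, 3, 6, 8]
10 → extends → [1, 2, 3, 6, 8, 10]
4 → replaces 6 → [1, 2, 3, 4, 8, 10]
5 → replaces 8 → [1, 2, 3, 4, 5, 10]
Six tails, so the longest non-decreasing subsequence has length 6 (e.g. 1, 2, 3, 7, 8, 10).

6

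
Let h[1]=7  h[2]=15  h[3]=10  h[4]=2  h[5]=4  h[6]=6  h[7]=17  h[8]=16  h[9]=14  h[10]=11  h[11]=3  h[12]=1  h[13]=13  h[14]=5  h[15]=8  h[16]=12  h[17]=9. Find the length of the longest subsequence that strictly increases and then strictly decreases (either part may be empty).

inc[i] = longest strictly increasing subsequence ending at i; dec[i] = longest strictly decreasing subsequence starting at i:
i:      1  2  3  4  5  6  7  8  9 10 11 12 13 14 15 16 17
h[i]:   7 15 10  2  4  6 17 16 14 11  3  1 13  5  8 12  9
inc:    1  2  2  1  2  3  4  4  4  4  2  1  5  3  4  5  5
dec:    4  5  4  2  3  3  6  5  4  3  2  1  3  1  1  2  1
Best peak at i=7 (value 17): inc=4, dec=6, length 4+6−1 = 9.

9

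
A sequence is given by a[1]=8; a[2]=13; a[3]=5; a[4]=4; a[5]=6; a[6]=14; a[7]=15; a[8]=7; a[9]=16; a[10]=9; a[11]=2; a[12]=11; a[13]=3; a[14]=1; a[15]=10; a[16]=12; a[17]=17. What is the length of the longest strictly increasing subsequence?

7

Let dp[i] be the length of the longest such subsequence ending at index i:
i:      1  2  3  4  5  6  7  8  9 10 11 12 13 14 15 16 17
a[i]:   8 13  5  4  6 14 15  7 16  9  2 11  3  1 10 12 17
dp:     1  2  1  1  2  3  4  3  5  4  1  5  2  1  5  6  7
Maximum dp value is 7.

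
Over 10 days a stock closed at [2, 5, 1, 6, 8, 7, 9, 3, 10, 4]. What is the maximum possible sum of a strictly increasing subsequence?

40

Let S[i] be the best sum of a strictly increasing subsequence ending at i:
i:      1  2  3  4  5  6  7  8  9 10
a[i]:   2  5  1  6  8  7  9  3 10  4
S:      2  7  1 13 21 20 30  5 40  9
Maximum is 40 (e.g. 2 + 5 + 6 + 8 + 9 + 10).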